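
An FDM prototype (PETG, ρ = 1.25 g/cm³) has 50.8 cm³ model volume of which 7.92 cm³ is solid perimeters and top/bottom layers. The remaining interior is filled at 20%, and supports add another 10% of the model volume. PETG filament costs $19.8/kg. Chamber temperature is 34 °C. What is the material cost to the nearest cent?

Interior volume = 50.8 − 7.92, so 42.88 cm³.
Deposited infill = 0.20 × 42.88, so 8.576 cm³.
Support = 0.10 × 50.8, so 5.08 cm³.
Deposited volume = 7.92 + 8.576 + 5.08 = 21.576 cm³.
Mass: 21.576 × 1.25 → 26.97 g.
At $19.8/kg: 26.97/1000 × 19.8 = $0.53.

$0.53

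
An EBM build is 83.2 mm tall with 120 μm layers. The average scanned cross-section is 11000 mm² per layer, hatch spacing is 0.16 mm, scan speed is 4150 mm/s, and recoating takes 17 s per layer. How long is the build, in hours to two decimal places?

Number of layers: 83.2 / 0.12 → 694 (rounded up).
Hatch length per layer = 11000 / 0.16, so 68750 mm.
Scan time per layer: 68750 / 4150 → 16.5663 s.
Time per layer = 16.5663 + 17 = 33.5663 s.
Total: 694 × 33.5663 s = 23295.0122 s → 6.47 hours.

6.47 hours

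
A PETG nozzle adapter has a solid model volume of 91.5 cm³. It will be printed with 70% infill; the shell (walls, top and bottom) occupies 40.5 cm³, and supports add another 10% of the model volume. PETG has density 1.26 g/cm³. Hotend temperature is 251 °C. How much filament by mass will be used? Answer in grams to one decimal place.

107.5 g

Volume inside the shell = 91.5 − 40.5, so 51 cm³.
Deposited infill: 0.70 × 51 → 35.7 cm³.
Support = 0.10 × 91.5 = 9.15 cm³.
Deposited volume = 40.5 + 35.7 + 9.15, so 85.35 cm³.
Mass = 85.35 × 1.26, so 107.541 g.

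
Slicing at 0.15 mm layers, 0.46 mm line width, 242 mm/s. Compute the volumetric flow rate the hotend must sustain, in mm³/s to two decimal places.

Extrusion cross-section = 0.15 × 0.46, so 0.069 mm².
Volumetric flow = 242 × 0.069 = 16.70 mm³/s.

16.70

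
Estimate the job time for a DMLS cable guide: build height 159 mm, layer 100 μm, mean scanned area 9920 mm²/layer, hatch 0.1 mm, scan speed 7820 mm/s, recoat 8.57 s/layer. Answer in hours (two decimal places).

Layer count = ceil(159 / 0.1) = 1590.
Per-layer scan distance = 9920 / 0.1, so 99200 mm.
Laser time per layer = 99200 / 7820 = 12.6854 s.
Per-layer time = 12.6854 + 8.57 = 21.2554 s.
1590 layers × 21.2554 s/layer = 33796.086 s, i.e. 9.39 hours.

9.39 hours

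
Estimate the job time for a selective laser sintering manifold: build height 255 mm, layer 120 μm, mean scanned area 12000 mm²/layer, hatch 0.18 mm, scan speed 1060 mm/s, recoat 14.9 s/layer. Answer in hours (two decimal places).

Number of layers: 255 / 0.12 → 2125 (rounded up).
Hatch length per layer = 12000 / 0.18 = 66666.7 mm.
Per-layer scan time: 66666.7 / 1060 → 62.8931 s.
Time per layer = 62.8931 + 14.9, so 77.7931 s.
2125 layers × 77.7931 s/layer = 165310.3375 s, i.e. 45.92 hours.

45.92 hours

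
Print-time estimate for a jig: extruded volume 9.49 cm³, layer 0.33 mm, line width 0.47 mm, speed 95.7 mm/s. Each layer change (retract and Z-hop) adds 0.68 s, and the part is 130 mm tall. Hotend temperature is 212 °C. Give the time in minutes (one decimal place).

15.1 minutes

Line area = 0.33 × 0.47 = 0.1551 mm².
Total extruded path = 9490/0.1551 = 61186.3 mm.
Print-move time = 61186.3 / 95.7 = 639.4 s.
Layer count = ceil(130 / 0.33) = 394.
Non-print overhead = 394 × 0.68 = 267.92 s.
Total = 639.4 + 267.92 = 907.32 s = 15.1 minutes.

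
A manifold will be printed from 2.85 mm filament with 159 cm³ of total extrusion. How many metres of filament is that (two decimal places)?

Cross-section of 2.85 mm filament: π·(2.85/2)² = 6.3794 mm².
L = 159000 mm³ / 6.3794 mm² = 24923.97 mm, i.e. 24.92 m.

24.92 m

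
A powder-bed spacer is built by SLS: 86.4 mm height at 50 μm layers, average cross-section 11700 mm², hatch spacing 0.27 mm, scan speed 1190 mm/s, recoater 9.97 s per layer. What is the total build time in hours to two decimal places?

22.26 hours

Layers = ⌈86.4/0.05⌉ = 1728.
Scan path per layer: 11700 / 0.27 → 43333.3 mm.
Per-layer scan time = 43333.3 / 1190, so 36.4145 s.
Per-layer time = 36.4145 + 9.97, so 46.3845 s.
1728 layers × 46.3845 s/layer = 80152.416 s, i.e. 22.26 hours.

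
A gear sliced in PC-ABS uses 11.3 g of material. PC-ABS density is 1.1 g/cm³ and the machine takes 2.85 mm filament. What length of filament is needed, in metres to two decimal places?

1.61 m

Extruded volume: 11.3/1.1 = 10.2727 cm³ (10272.7 mm³).
Cross-section of 2.85 mm filament: π·(2.85/2)² = 6.3794 mm².
Length = 10272.7 / 6.3794 = 1610.29 mm = 1.61 m.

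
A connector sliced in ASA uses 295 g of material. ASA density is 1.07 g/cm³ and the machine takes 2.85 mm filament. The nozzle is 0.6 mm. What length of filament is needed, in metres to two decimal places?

43.22 m

Extruded volume: 295/1.07 = 275.7009 cm³ (275700.9 mm³).
Cross-section of 2.85 mm filament: π·(2.85/2)² = 6.3794 mm².
Length = 275700.9 / 6.3794 = 43217.37 mm = 43.22 m.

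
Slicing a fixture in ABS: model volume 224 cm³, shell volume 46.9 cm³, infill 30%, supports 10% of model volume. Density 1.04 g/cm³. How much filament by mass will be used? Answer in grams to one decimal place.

127.3 g

Interior volume: 224 − 46.9 → 177.1 cm³.
Infill volume = 0.30 × 177.1 = 53.13 cm³.
Support = 0.10 × 224, so 22.4 cm³.
Deposited volume: 46.9 + 53.13 + 22.4 → 122.43 cm³.
Mass: 122.43 × 1.04 → 127.3272 g.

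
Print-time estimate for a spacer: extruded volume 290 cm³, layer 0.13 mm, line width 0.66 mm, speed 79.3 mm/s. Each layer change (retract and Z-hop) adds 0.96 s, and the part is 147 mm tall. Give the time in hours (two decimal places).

12.14 hours

Bead cross-section = 0.13 × 0.66 = 0.0858 mm².
Path length: 290000 mm³ / 0.0858 mm² → 3379953.4 mm.
Time extruding: 3379953.4 / 79.3 → 42622.4 s.
Layer count = ceil(147 / 0.13) = 1131.
Z-hop total = 1131 × 0.96 = 1085.76 s.
Total = 42622.4 + 1085.76 = 43708.16 s = 12.14 hours.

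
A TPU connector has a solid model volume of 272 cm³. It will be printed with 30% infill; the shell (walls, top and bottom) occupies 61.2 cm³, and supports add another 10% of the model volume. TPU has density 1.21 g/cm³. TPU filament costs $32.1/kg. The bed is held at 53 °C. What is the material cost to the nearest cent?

Interior volume: 272 − 61.2 → 210.8 cm³.
Infill volume: 0.30 × 210.8 → 63.24 cm³.
Support = 0.10 × 272, so 27.2 cm³.
Deposited volume: 61.2 + 63.24 + 27.2 → 151.64 cm³.
Mass = 151.64 × 1.21, so 183.4844 g.
At $32.1/kg: 183.4844/1000 × 32.1 = $5.89.

$5.89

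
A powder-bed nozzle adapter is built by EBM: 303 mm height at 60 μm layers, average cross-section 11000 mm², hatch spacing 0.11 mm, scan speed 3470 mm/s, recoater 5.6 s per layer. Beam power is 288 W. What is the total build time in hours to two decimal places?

48.28 hours

Layer count = ceil(303 / 0.06) = 5050.
Per-layer scan distance: 11000 / 0.11 → 100000 mm.
Per-layer scan time = 100000 / 3470, so 28.8184 s.
Layer cycle = 28.8184 + 5.6 = 34.4184 s.
5050 layers × 34.4184 s/layer = 173812.92 s, i.e. 48.28 hours.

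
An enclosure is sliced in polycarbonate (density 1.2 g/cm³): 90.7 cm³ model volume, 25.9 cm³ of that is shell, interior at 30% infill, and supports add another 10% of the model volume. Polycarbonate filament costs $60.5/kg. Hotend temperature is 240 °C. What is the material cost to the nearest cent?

Volume inside the shell = 90.7 − 25.9 = 64.8 cm³.
Infill volume = 0.30 × 64.8 = 19.44 cm³.
Support = 0.10 × 90.7 = 9.07 cm³.
Total extruded = 25.9 + 19.44 + 9.07 = 54.41 cm³.
Mass = 54.41 × 1.2 = 65.292 g.
Cost = 65.292 g / 1000 × $60.5/kg = $3.95.

$3.95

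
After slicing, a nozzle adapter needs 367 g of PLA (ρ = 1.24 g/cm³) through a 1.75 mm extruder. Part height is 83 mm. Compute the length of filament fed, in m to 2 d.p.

123.05 m

Extruded volume: 367/1.24 = 295.9677 cm³ (295967.7 mm³).
Filament cross-section = π × (1.75/2)² = 2.4053 mm².
Length = 295967.7 / 2.4053 = 123048.14 mm = 123.05 m.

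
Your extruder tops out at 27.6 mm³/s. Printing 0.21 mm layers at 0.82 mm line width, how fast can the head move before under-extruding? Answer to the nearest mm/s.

A = 0.21 × 0.82 = 0.1722 mm².
Max speed = 27.6 / 0.1722 = 160.28 ≈ 160 mm/s.

160 mm/s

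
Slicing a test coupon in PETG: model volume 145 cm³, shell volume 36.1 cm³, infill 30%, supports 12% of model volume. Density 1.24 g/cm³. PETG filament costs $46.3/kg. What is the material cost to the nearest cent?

Interior volume: 145 − 36.1 → 108.9 cm³.
Deposited infill: 0.30 × 108.9 → 32.67 cm³.
Support = 0.12 × 145, so 17.4 cm³.
Deposited volume: 36.1 + 32.67 + 17.4 → 86.17 cm³.
Mass = 86.17 × 1.24 = 106.8508 g.
At $46.3/kg: 106.8508/1000 × 46.3 = $4.95.

$4.95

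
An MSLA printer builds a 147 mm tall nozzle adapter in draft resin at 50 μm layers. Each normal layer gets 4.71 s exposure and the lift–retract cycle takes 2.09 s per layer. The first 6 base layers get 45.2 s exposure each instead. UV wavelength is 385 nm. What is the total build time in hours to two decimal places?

Layer count = ceil(147 / 0.05) = 2940.
Bottom layers = 6 × (45.2 + 2.09), so 283.74 s.
Remaining layers = 2934 × (4.71 + 2.09), so 19951.2 s.
Sum: 283.74 + 19951.2 = 20234.94 s → 5.62 hours.

5.62 hours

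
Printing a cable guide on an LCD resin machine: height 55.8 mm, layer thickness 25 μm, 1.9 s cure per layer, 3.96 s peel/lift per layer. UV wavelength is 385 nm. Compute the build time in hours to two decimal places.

3.63 hours

Layers = ⌈55.8/0.025⌉ = 2232.
Each layer takes = 1.9 + 3.96, so 5.86 s.
Total = 2232 × 5.86 = 13079.52 s = 3.63 hours.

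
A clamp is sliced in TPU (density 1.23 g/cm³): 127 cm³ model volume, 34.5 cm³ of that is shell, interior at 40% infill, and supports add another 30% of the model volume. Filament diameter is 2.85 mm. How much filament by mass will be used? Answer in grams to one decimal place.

134.8 g

Volume inside the shell: 127 − 34.5 → 92.5 cm³.
Deposited infill = 0.40 × 92.5, so 37 cm³.
Support = 0.30 × 127 = 38.1 cm³.
Total extruded = 34.5 + 37 + 38.1, so 109.6 cm³.
Mass = 109.6 × 1.23, so 134.808 g.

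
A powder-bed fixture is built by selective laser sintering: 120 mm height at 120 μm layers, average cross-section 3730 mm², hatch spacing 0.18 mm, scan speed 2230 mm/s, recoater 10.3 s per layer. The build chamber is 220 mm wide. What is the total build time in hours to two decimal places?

5.44 hours

Layer count = ceil(120 / 0.12) = 1000.
Scan path per layer: 3730 / 0.18 → 20722.2 mm.
Scan time per layer = 20722.2 / 2230 = 9.2925 s.
Layer cycle = 9.2925 + 10.3, so 19.5925 s.
1000 layers × 19.5925 s/layer = 19592.5 s, i.e. 5.44 hours.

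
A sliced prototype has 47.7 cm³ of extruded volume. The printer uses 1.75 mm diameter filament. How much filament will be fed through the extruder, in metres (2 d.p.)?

19.83 m

Cross-section of 1.75 mm filament: π·(1.75/2)² = 2.4053 mm².
L = 47700 mm³ / 2.4053 mm² = 19831.21 mm, i.e. 19.83 m.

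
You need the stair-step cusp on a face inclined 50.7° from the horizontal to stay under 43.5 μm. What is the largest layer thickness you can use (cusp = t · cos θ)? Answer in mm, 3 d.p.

0.069 mm

t = h_c / cos θ = 0.0435 / 0.6334 = 0.069 mm.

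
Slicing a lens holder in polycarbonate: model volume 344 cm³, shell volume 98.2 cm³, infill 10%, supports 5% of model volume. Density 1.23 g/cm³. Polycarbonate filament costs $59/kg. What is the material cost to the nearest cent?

$10.16

Interior volume = 344 − 98.2 = 245.8 cm³.
Infill volume = 0.10 × 245.8 = 24.58 cm³.
Support: 0.05 × 344 → 17.2 cm³.
Deposited volume = 98.2 + 24.58 + 17.2, so 139.98 cm³.
Mass = 139.98 × 1.23, so 172.1754 g.
At $59/kg: 172.1754/1000 × 59 = $10.16.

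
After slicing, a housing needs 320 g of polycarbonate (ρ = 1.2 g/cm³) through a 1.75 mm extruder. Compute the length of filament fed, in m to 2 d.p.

110.87 m

Volume = 320 g / 1.2 g·cm⁻³ = 266.6667 cm³ = 266666.7 mm³.
Cross-section of 1.75 mm filament: π·(1.75/2)² = 2.4053 mm².
L = V/A = 266666.7/2.4053 = 110866.3 mm → 110.87 m.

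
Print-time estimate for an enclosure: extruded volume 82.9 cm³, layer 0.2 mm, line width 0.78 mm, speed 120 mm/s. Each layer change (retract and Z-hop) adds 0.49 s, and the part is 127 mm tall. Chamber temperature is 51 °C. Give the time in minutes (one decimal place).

Line area: 0.2 × 0.78 → 0.156 mm².
Toolpath length = 82.9 cm³ / 0.156 mm² = 82900 / 0.156 = 531410.3 mm.
Print-move time = 531410.3 / 120, so 4428.4 s.
Layers = ⌈127/0.2⌉ = 635.
Z-hop total = 635 × 0.49, so 311.15 s.
Total = 4428.4 + 311.15 = 4739.55 s = 79.0 minutes.

79.0 minutes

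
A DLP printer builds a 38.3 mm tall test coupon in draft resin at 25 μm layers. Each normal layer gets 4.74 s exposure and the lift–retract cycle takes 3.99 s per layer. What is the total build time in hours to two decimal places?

3.72 hours

Layers = ⌈38.3/0.025⌉ = 1532.
Each layer takes = 4.74 + 3.99, so 8.73 s.
Total = 1532 × 8.73 = 13374.36 s = 3.72 hours.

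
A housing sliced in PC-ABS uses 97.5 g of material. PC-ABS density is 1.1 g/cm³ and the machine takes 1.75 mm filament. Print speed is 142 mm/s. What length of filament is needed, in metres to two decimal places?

Volume = 97.5 g / 1.1 g·cm⁻³ = 88.6364 cm³ = 88636.4 mm³.
Filament cross-section = π × (1.75/2)² = 2.4053 mm².
Length = 88636.4 / 2.4053 = 36850.46 mm = 36.85 m.

36.85 m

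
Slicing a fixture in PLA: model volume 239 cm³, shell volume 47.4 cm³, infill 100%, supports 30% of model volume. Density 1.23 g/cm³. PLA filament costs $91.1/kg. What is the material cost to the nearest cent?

Interior volume = 239 − 47.4 = 191.6 cm³.
Infill deposited = 1.00 × 191.6 = 191.6 cm³.
Support = 0.30 × 239, so 71.7 cm³.
Deposited volume: 47.4 + 191.6 + 71.7 → 310.7 cm³.
Mass = 310.7 × 1.23, so 382.161 g.
At $91.1/kg: 382.161/1000 × 91.1 = $34.81.

$34.81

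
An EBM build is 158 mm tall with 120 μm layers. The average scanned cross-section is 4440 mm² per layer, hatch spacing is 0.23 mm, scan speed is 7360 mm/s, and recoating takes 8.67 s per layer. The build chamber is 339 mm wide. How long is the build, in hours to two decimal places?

4.13 hours

Number of layers: 158 / 0.12 → 1317 (rounded up).
Scan path per layer = 4440 / 0.23, so 19304.3 mm.
Per-layer scan time: 19304.3 / 7360 → 2.6229 s.
Layer cycle = 2.6229 + 8.67, so 11.2929 s.
Build time = 1317 × 11.2929 = 14872.7493 s = 4.13 hours.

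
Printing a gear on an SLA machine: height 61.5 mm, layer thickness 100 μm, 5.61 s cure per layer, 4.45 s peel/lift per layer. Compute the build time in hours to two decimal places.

1.72 hours

Layer count = ceil(61.5 / 0.1) = 615.
Each layer takes: 5.61 + 4.45 → 10.06 s.
Build time: 615 × 10.06 s = 6186.9 s, i.e. 1.72 hours.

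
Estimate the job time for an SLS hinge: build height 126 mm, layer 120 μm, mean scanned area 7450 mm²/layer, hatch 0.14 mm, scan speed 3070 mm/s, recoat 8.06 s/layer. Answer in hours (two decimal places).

Number of layers: 126 / 0.12 → 1050 (rounded up).
Per-layer scan distance = 7450 / 0.14, so 53214.3 mm.
Per-layer scan time = 53214.3 / 3070, so 17.3336 s.
Layer cycle: 17.3336 + 8.06 → 25.3936 s.
Total: 1050 × 25.3936 s = 26663.28 s → 7.41 hours.

7.41 hours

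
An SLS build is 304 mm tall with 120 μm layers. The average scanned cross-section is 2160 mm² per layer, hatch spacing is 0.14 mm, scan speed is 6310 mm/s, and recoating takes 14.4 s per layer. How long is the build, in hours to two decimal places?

Number of layers: 304 / 0.12 → 2534 (rounded up).
Scan path per layer = 2160 / 0.14 = 15428.6 mm.
Laser time per layer = 15428.6 / 6310, so 2.4451 s.
Time per layer = 2.4451 + 14.4, so 16.8451 s.
Total: 2534 × 16.8451 s = 42685.4834 s → 11.86 hours.

11.86 hours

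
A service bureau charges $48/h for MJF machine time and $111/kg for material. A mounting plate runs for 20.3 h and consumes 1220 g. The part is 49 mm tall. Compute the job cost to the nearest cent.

$1109.82

Time charge = 48 × 20.3, so $974.40.
Feedstock cost = 111 × 1220/1000 = $135.42.
Job cost: 974.40 + 135.42 = $1109.82.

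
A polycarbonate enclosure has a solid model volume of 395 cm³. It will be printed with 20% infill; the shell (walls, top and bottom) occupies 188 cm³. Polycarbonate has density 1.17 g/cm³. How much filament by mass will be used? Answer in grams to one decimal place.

Infill region = 395 − 188, so 207 cm³.
Infill deposited = 0.20 × 207, so 41.4 cm³.
Total printed volume = 188 + 41.4, so 229.4 cm³.
Mass = 229.4 × 1.17, so 268.398 g.

268.4 g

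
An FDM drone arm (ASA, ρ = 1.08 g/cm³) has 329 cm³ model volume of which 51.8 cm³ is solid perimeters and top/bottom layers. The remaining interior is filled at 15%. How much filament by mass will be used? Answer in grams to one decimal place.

Infill region: 329 − 51.8 → 277.2 cm³.
Deposited infill = 0.15 × 277.2 = 41.58 cm³.
Deposited volume = 51.8 + 41.58 = 93.38 cm³.
Mass: 93.38 × 1.08 → 100.8504 g.

100.9 g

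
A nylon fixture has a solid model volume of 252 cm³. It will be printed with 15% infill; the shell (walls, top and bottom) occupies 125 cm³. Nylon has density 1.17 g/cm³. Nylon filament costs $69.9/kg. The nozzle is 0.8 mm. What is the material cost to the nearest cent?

Infill region = 252 − 125 = 127 cm³.
Infill volume = 0.15 × 127 = 19.05 cm³.
Total printed volume: 125 + 19.05 → 144.05 cm³.
Mass = 144.05 × 1.17 = 168.5385 g.
Cost = 168.5385 g / 1000 × $69.9/kg = $11.78.

$11.78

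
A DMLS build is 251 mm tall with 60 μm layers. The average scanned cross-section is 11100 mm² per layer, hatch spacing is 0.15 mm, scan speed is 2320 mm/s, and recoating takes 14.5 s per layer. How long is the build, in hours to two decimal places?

Layer count = ceil(251 / 0.06) = 4184.
Per-layer scan distance = 11100 / 0.15 = 74000 mm.
Per-layer scan time: 74000 / 2320 → 31.8966 s.
Time per layer: 31.8966 + 14.5 → 46.3966 s.
Build time = 4184 × 46.3966 = 194123.3744 s = 53.92 hours.

53.92 hours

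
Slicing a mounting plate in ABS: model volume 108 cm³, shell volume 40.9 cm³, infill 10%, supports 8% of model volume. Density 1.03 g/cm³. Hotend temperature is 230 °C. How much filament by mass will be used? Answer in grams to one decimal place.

57.9 g

Volume inside the shell = 108 − 40.9 = 67.1 cm³.
Deposited infill = 0.10 × 67.1, so 6.71 cm³.
Support: 0.08 × 108 → 8.64 cm³.
Total extruded = 40.9 + 6.71 + 8.64 = 56.25 cm³.
Mass = 56.25 × 1.03, so 57.9375 g.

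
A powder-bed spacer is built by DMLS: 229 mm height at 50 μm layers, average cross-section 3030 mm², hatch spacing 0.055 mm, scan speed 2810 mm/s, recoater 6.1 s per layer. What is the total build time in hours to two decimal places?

32.70 hours

Layer count = ceil(229 / 0.05) = 4580.
Hatch length per layer: 3030 / 0.055 → 55090.9 mm.
Per-layer scan time: 55090.9 / 2810 → 19.6053 s.
Time per layer = 19.6053 + 6.1, so 25.7053 s.
Total: 4580 × 25.7053 s = 117730.274 s → 32.70 hours.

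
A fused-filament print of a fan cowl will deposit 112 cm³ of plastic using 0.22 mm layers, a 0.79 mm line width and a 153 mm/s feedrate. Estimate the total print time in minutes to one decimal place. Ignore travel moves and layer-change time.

70.2 minutes

Line area = 0.22 × 0.79, so 0.1738 mm².
Path length: 112000 mm³ / 0.1738 mm² → 644418.9 mm.
Print-move time = 644418.9 / 153 = 4211.9 s.
Converting: 4211.9 s = 70.2 minutes.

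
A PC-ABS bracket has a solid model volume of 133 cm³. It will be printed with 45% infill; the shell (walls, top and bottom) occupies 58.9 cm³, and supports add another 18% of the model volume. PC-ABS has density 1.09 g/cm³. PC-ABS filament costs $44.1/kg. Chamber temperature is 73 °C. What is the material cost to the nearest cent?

$5.58

Volume inside the shell = 133 − 58.9, so 74.1 cm³.
Infill volume = 0.45 × 74.1, so 33.345 cm³.
Support = 0.18 × 133, so 23.94 cm³.
Total printed volume: 58.9 + 33.345 + 23.94 → 116.185 cm³.
Mass = 116.185 × 1.09, so 126.64165 g.
Cost = 126.64165 g / 1000 × $44.1/kg = $5.58.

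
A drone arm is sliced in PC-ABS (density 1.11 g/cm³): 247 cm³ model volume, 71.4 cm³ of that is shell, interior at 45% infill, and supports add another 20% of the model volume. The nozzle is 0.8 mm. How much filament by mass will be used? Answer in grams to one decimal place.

221.8 g

Interior volume: 247 − 71.4 → 175.6 cm³.
Infill deposited = 0.45 × 175.6 = 79.02 cm³.
Support: 0.20 × 247 → 49.4 cm³.
Deposited volume = 71.4 + 79.02 + 49.4, so 199.82 cm³.
Mass: 199.82 × 1.11 → 221.8002 g.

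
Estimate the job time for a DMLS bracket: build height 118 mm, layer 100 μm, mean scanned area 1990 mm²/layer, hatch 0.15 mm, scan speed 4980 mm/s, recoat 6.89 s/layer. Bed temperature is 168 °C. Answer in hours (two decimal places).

Layers = ⌈118/0.1⌉ = 1180.
Per-layer scan distance = 1990 / 0.15 = 13266.7 mm.
Scan time per layer = 13266.7 / 4980 = 2.664 s.
Per-layer time = 2.664 + 6.89, so 9.554 s.
Total: 1180 × 9.554 s = 11273.72 s → 3.13 hours.

3.13 hours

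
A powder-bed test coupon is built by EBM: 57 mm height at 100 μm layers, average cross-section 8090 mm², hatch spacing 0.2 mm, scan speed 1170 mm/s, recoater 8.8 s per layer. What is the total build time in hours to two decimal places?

6.87 hours

Layer count = ceil(57 / 0.1) = 570.
Per-layer scan distance = 8090 / 0.2 = 40450 mm.
Per-layer scan time = 40450 / 1170 = 34.5726 s.
Layer cycle: 34.5726 + 8.8 → 43.3726 s.
Build time = 570 × 43.3726 = 24722.382 s = 6.87 hours.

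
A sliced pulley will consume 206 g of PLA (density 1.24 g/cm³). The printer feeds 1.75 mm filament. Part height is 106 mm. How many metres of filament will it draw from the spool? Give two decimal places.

69.07 m

Volume = 206 g / 1.24 g·cm⁻³ = 166.129 cm³ = 166129 mm³.
Filament cross-section = π × (1.75/2)² = 2.4053 mm².
L = V/A = 166129/2.4053 = 69067.89 mm → 69.07 m.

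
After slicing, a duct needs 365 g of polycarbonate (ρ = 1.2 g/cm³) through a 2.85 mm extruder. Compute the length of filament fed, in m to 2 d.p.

47.68 m

Extruded volume: 365/1.2 = 304.1667 cm³ (304166.7 mm³).
A = π r² = π × 1.425² = 6.3794 mm².
Length = 304166.7 / 6.3794 = 47679.52 mm = 47.68 m.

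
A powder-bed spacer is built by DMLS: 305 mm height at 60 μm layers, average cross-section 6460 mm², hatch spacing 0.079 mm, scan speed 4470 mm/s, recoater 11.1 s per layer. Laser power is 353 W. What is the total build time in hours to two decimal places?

41.51 hours

Number of layers: 305 / 0.06 → 5084 (rounded up).
Hatch length per layer: 6460 / 0.079 → 81772.2 mm.
Scan time per layer = 81772.2 / 4470 = 18.2936 s.
Time per layer: 18.2936 + 11.1 → 29.3936 s.
5084 layers × 29.3936 s/layer = 149437.0624 s, i.e. 41.51 hours.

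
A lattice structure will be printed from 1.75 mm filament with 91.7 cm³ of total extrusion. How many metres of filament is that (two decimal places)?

A = π r² = π × 0.875² = 2.4053 mm².
L = 91700 mm³ / 2.4053 mm² = 38124.14 mm, i.e. 38.12 m.

38.12 m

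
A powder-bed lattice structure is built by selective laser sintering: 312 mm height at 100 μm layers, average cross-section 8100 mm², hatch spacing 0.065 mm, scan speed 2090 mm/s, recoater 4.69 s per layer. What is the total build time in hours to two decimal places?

Layer count = ceil(312 / 0.1) = 3120.
Scan path per layer = 8100 / 0.065 = 124615.4 mm.
Laser time per layer = 124615.4 / 2090, so 59.6246 s.
Time per layer = 59.6246 + 4.69 = 64.3146 s.
3120 layers × 64.3146 s/layer = 200661.552 s, i.e. 55.74 hours.

55.74 hours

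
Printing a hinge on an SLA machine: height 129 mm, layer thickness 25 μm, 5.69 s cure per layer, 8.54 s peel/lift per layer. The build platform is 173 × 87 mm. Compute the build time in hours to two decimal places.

Layers = ⌈129/0.025⌉ = 5160.
Cycle time = 5.69 + 8.54 = 14.23 s.
Total = 5160 × 14.23 = 73426.8 s = 20.40 hours.

20.40 hours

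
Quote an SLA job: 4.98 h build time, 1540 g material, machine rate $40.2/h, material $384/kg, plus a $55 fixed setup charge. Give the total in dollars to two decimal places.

$846.56

Machine-time cost: 40.2 × 4.98 → $200.196.
Material charge: 384 × 1540/1000 → $591.36.
Adding setup: 200.196 + 591.36 + 55 → 846.556 ≈ $846.56.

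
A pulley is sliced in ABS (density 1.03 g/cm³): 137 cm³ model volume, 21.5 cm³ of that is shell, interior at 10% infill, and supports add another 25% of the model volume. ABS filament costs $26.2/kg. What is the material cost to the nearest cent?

$1.82

Interior volume = 137 − 21.5 = 115.5 cm³.
Infill deposited = 0.10 × 115.5 = 11.55 cm³.
Support: 0.25 × 137 → 34.25 cm³.
Deposited volume: 21.5 + 11.55 + 34.25 → 67.3 cm³.
Mass: 67.3 × 1.03 → 69.319 g.
At $26.2/kg: 69.319/1000 × 26.2 = $1.82.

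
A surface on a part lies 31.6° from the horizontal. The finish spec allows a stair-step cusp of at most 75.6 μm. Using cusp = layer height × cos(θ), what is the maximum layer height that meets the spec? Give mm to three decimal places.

0.089 mm

cos(31.6°) = 0.8517; t_max = 0.0756/0.8517 = 0.089 mm.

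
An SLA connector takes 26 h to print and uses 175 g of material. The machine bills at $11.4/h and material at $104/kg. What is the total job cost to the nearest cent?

Machine-time cost: 11.4 × 26 → $296.40.
Material charge = 104 × 175/1000, so $18.20.
Job cost: 296.40 + 18.20 = $314.60.

$314.60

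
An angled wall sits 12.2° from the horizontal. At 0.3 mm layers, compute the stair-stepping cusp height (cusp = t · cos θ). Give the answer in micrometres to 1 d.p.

293.2 μm

cos(12.2°) = 0.9774, so cusp = 0.3 × 0.9774 = 0.29322 mm → 293.2 μm.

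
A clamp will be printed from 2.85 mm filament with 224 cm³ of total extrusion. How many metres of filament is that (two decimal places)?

35.11 m

Cross-section of 2.85 mm filament: π·(2.85/2)² = 6.3794 mm².
Length = 224 cm³ / 6.3794 mm² = 224000 / 6.3794 = 35113.02 mm = 35.11 m.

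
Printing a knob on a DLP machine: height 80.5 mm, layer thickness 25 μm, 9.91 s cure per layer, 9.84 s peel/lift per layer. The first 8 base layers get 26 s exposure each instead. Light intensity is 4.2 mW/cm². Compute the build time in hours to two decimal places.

17.70 hours

Layer count = ceil(80.5 / 0.025) = 3220.
Base layers = 8 × (26 + 9.84) = 286.72 s.
Normal layers = 3212 × (9.91 + 9.84), so 63437 s.
Sum: 286.72 + 63437 = 63723.72 s → 17.70 hours.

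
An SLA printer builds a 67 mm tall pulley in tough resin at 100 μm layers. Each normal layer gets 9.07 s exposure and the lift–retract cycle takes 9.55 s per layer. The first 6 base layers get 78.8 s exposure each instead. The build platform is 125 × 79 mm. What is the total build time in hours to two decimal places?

3.58 hours

Layer count = ceil(67 / 0.1) = 670.
Burn-in layers: 6 × (78.8 + 9.55) → 530.1 s.
Remaining layers: 664 × (9.07 + 9.55) → 12363.68 s.
Total = 530.1 + 12363.68 = 12893.78 s = 3.58 hours.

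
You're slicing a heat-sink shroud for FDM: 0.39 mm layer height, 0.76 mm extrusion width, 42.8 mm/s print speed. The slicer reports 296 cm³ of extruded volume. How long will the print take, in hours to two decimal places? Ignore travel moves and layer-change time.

Bead cross-section: 0.39 × 0.76 → 0.2964 mm².
Toolpath length = 296 cm³ / 0.2964 mm² = 296000 / 0.2964 = 998650.5 mm.
Print-move time = 998650.5 / 42.8, so 23333 s.
In the requested units: 23333 s = 6.48 hours.

6.48 hours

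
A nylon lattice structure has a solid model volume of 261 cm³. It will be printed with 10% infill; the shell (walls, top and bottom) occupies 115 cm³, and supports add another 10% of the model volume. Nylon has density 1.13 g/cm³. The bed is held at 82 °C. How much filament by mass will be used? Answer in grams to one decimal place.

Volume inside the shell: 261 − 115 → 146 cm³.
Infill deposited: 0.10 × 146 → 14.6 cm³.
Support = 0.10 × 261 = 26.1 cm³.
Total printed volume: 115 + 14.6 + 26.1 → 155.7 cm³.
Mass = 155.7 × 1.13, so 175.941 g.

175.9 g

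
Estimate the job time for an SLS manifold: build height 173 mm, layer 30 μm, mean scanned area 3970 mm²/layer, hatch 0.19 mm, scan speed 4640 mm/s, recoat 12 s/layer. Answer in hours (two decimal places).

26.44 hours

Number of layers: 173 / 0.03 → 5767 (rounded up).
Per-layer scan distance: 3970 / 0.19 → 20894.7 mm.
Scan time per layer = 20894.7 / 4640 = 4.5032 s.
Time per layer: 4.5032 + 12 → 16.5032 s.
5767 layers × 16.5032 s/layer = 95173.9544 s, i.e. 26.44 hours.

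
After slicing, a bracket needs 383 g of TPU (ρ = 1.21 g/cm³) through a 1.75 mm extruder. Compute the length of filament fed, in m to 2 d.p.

Volume = 383 g / 1.21 g·cm⁻³ = 316.5289 cm³ = 316528.9 mm³.
Cross-section of 1.75 mm filament: π·(1.75/2)² = 2.4053 mm².
Length = 316528.9 / 2.4053 = 131596.43 mm = 131.60 m.

131.60 m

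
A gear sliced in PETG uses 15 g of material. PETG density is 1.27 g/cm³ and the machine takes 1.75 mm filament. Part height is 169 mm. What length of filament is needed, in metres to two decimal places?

Volume = 15 g / 1.27 g·cm⁻³ = 11.811 cm³ = 11811 mm³.
Cross-section of 1.75 mm filament: π·(1.75/2)² = 2.4053 mm².
L = V/A = 11811/2.4053 = 4910.41 mm → 4.91 m.

4.91 m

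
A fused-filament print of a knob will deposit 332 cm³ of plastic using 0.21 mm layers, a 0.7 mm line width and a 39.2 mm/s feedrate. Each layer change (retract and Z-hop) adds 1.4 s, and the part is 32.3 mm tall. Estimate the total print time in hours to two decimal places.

Bead cross-section = 0.21 × 0.7 = 0.147 mm².
Total extruded path = 332000/0.147 = 2258503.4 mm.
Print-move time: 2258503.4 / 39.2 → 57614.9 s.
Layers = ⌈32.3/0.21⌉ = 154.
Non-print overhead: 154 × 1.4 → 215.6 s.
Altogether 57614.9 + 215.6 = 57830.5 s, i.e. 16.06 hours.

16.06 hours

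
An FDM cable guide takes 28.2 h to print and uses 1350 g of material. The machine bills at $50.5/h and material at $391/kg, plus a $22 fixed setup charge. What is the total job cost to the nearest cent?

$1973.95

Machine cost: 50.5 × 28.2 → $1424.10.
Feedstock cost = 391 × 1350/1000 = $527.85.
Adding setup: 1424.10 + 527.85 + 22 → $1973.95.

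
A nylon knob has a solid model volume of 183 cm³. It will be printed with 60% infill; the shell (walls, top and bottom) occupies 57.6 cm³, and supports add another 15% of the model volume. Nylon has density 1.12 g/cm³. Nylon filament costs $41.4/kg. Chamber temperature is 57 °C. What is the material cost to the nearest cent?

Interior volume = 183 − 57.6, so 125.4 cm³.
Deposited infill = 0.60 × 125.4 = 75.24 cm³.
Support = 0.15 × 183, so 27.45 cm³.
Total printed volume: 57.6 + 75.24 + 27.45 → 160.29 cm³.
Mass: 160.29 × 1.12 → 179.5248 g.
At $41.4/kg: 179.5248/1000 × 41.4 = $7.43.

$7.43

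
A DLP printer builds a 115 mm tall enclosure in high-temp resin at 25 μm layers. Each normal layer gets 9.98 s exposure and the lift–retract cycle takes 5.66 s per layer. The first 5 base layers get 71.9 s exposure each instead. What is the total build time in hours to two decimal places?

Layers = ⌈115/0.025⌉ = 4600.
Burn-in layers: 5 × (71.9 + 5.66) → 387.8 s.
Normal layers = 4595 × (9.98 + 5.66) = 71865.8 s.
Sum: 387.8 + 71865.8 = 72253.6 s → 20.07 hours.

20.07 hours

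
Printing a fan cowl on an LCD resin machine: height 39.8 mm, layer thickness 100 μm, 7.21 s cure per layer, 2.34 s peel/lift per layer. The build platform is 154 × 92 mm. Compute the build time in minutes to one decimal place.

63.3 minutes

Layers = ⌈39.8/0.1⌉ = 398.
Cycle time = 7.21 + 2.34 = 9.55 s.
Build time: 398 × 9.55 s = 3800.9 s, i.e. 63.3 minutes.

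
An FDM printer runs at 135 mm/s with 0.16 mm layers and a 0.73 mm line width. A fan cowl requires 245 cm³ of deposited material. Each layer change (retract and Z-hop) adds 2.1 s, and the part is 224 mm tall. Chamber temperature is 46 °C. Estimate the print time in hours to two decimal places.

Extrusion cross-section: 0.16 × 0.73 → 0.1168 mm².
Total extruded path = 245000/0.1168 = 2097602.7 mm.
Time extruding = 2097602.7 / 135, so 15537.8 s.
Layers = ⌈224/0.16⌉ = 1400.
Z-hop total = 1400 × 2.1, so 2940 s.
Altogether 15537.8 + 2940 = 18477.8 s, i.e. 5.13 hours.

5.13 hours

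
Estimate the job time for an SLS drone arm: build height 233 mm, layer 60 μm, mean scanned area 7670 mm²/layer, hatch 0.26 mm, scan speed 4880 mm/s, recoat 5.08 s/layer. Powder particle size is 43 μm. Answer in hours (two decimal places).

Layer count = ceil(233 / 0.06) = 3884.
Per-layer scan distance = 7670 / 0.26, so 29500 mm.
Per-layer scan time = 29500 / 4880 = 6.0451 s.
Layer cycle: 6.0451 + 5.08 → 11.1251 s.
Build time = 3884 × 11.1251 = 43209.8884 s = 12.00 hours.

12.00 hours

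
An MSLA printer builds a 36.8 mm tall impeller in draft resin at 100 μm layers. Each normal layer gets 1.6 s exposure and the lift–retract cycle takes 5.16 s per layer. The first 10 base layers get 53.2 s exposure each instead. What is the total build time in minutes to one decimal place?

50.1 minutes

Layer count = ceil(36.8 / 0.1) = 368.
Burn-in layers: 10 × (53.2 + 5.16) → 583.6 s.
Regular layers: 358 × (1.6 + 5.16) → 2420.08 s.
Total = 583.6 + 2420.08 = 3003.68 s = 50.1 minutes.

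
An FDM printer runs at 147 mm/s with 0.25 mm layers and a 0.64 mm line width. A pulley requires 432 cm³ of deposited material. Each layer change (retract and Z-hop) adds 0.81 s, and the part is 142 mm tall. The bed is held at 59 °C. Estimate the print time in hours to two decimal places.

Line area = 0.25 × 0.64 = 0.16 mm².
Path length: 432000 mm³ / 0.16 mm² → 2700000 mm.
Time extruding: 2700000 / 147 → 18367.3 s.
Number of layers: 142 / 0.25 → 568 (rounded up).
Non-print overhead = 568 × 0.81 = 460.08 s.
Total = 18367.3 + 460.08 = 18827.38 s = 5.23 hours.

5.23 hours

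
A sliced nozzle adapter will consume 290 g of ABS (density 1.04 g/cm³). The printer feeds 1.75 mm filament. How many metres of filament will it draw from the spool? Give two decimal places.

Extruded volume: 290/1.04 = 278.8462 cm³ (278846.2 mm³).
Filament cross-section = π × (1.75/2)² = 2.4053 mm².
Length = 278846.2 / 2.4053 = 115929.9 mm = 115.93 m.

115.93 m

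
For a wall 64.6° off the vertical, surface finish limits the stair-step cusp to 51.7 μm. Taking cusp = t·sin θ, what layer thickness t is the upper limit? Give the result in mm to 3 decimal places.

0.057 mm

Layer height = cusp / sin(64.6°) = 0.0517 / 0.9033 = 0.057 mm.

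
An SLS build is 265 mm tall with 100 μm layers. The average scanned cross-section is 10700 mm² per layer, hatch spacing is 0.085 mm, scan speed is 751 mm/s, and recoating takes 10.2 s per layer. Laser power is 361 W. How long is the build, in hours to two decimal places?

Layer count = ceil(265 / 0.1) = 2650.
Per-layer scan distance: 10700 / 0.085 → 125882.4 mm.
Laser time per layer = 125882.4 / 751, so 167.6197 s.
Time per layer = 167.6197 + 10.2 = 177.8197 s.
2650 layers × 177.8197 s/layer = 471222.205 s, i.e. 130.90 hours.

130.90 hours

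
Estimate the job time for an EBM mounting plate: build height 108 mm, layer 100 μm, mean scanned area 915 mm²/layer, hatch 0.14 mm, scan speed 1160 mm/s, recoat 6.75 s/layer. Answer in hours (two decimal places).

3.72 hours

Layer count = ceil(108 / 0.1) = 1080.
Hatch length per layer: 915 / 0.14 → 6535.7 mm.
Scan time per layer = 6535.7 / 1160, so 5.6342 s.
Per-layer time = 5.6342 + 6.75 = 12.3842 s.
Build time = 1080 × 12.3842 = 13374.936 s = 3.72 hours.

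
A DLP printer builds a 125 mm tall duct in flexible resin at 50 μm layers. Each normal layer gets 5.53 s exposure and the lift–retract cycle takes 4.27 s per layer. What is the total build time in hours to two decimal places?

6.81 hours

Layers = ⌈125/0.05⌉ = 2500.
Each layer takes: 5.53 + 4.27 → 9.8 s.
Total = 2500 × 9.8 = 24500 s = 6.81 hours.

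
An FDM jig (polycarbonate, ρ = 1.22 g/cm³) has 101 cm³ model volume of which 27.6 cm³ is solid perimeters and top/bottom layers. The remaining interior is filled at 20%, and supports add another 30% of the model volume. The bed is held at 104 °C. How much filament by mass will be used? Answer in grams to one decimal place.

Interior volume: 101 − 27.6 → 73.4 cm³.
Infill deposited = 0.20 × 73.4, so 14.68 cm³.
Support = 0.30 × 101, so 30.3 cm³.
Deposited volume = 27.6 + 14.68 + 30.3 = 72.58 cm³.
Mass = 72.58 × 1.22, so 88.5476 g.

88.5 g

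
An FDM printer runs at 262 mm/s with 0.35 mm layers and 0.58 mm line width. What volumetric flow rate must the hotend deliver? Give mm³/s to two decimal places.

53.19

A: 0.35 × 0.58 → 0.203 mm².
Volumetric flow = 262 × 0.203 = 53.19 mm³/s.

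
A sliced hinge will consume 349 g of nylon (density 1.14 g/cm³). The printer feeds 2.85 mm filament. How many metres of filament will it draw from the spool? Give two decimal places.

47.99 m

Volume = 349 g / 1.14 g·cm⁻³ = 306.1404 cm³ = 306140.4 mm³.
A = π r² = π × 1.425² = 6.3794 mm².
L = V/A = 306140.4/6.3794 = 47988.9 mm → 47.99 m.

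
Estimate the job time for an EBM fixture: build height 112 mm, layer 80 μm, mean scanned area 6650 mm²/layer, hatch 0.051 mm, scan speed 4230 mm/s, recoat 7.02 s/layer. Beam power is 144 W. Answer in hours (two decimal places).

14.72 hours

Layer count = ceil(112 / 0.08) = 1400.
Hatch length per layer: 6650 / 0.051 → 130392.2 mm.
Per-layer scan time = 130392.2 / 4230, so 30.8256 s.
Per-layer time = 30.8256 + 7.02 = 37.8456 s.
1400 layers × 37.8456 s/layer = 52983.84 s, i.e. 14.72 hours.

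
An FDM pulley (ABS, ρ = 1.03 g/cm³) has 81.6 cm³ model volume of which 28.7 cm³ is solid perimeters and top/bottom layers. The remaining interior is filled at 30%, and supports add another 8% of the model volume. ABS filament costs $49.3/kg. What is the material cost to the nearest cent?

Interior volume = 81.6 − 28.7 = 52.9 cm³.
Infill deposited = 0.30 × 52.9 = 15.87 cm³.
Support: 0.08 × 81.6 → 6.528 cm³.
Total extruded = 28.7 + 15.87 + 6.528, so 51.098 cm³.
Mass = 51.098 × 1.03 = 52.63094 g.
Cost = 52.63094 g / 1000 × $49.3/kg = $2.59.

$2.59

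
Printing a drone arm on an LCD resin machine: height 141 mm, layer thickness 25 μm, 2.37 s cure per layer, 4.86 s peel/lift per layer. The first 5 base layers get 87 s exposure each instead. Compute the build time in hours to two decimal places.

11.44 hours

Number of layers: 141 / 0.025 → 5640 (rounded up).
Burn-in layers: 5 × (87 + 4.86) → 459.3 s.
Remaining layers: 5635 × (2.37 + 4.86) → 40741.05 s.
Sum: 459.3 + 40741.05 = 41200.35 s → 11.44 hours.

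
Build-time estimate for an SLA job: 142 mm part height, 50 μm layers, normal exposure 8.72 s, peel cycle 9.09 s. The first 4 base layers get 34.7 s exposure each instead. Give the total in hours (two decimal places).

14.08 hours

Number of layers: 142 / 0.05 → 2840 (rounded up).
Bottom layers = 4 × (34.7 + 9.09), so 175.16 s.
Remaining layers: 2836 × (8.72 + 9.09) → 50509.16 s.
Sum: 175.16 + 50509.16 = 50684.32 s → 14.08 hours.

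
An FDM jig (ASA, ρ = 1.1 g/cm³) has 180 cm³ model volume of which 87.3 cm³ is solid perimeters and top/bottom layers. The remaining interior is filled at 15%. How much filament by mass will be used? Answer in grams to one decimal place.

111.3 g

Volume inside the shell = 180 − 87.3 = 92.7 cm³.
Infill deposited = 0.15 × 92.7 = 13.905 cm³.
Deposited volume: 87.3 + 13.905 → 101.205 cm³.
Mass = 101.205 × 1.1, so 111.3255 g.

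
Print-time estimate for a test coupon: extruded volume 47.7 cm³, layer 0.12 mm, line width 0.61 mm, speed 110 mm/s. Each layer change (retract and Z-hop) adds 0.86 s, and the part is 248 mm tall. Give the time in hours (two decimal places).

Line area = 0.12 × 0.61 = 0.0732 mm².
Total extruded path = 47700/0.0732 = 651639.3 mm.
Extrusion time = 651639.3 / 110 = 5924 s.
Layers = ⌈248/0.12⌉ = 2067.
Z-hop total = 2067 × 0.86 = 1777.62 s.
Total = 5924 + 1777.62 = 7701.62 s = 2.14 hours.

2.14 hours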